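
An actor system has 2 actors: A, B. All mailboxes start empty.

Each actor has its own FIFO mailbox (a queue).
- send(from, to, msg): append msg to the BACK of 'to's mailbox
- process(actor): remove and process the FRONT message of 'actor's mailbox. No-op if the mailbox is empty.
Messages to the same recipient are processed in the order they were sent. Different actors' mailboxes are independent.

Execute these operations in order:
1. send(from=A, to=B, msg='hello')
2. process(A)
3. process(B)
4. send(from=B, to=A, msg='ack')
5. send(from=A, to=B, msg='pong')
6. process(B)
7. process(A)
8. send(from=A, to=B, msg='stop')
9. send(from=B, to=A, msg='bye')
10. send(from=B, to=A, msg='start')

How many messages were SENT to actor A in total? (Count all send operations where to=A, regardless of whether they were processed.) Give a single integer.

Answer: 3

Derivation:
After 1 (send(from=A, to=B, msg='hello')): A:[] B:[hello]
After 2 (process(A)): A:[] B:[hello]
After 3 (process(B)): A:[] B:[]
After 4 (send(from=B, to=A, msg='ack')): A:[ack] B:[]
After 5 (send(from=A, to=B, msg='pong')): A:[ack] B:[pong]
After 6 (process(B)): A:[ack] B:[]
After 7 (process(A)): A:[] B:[]
After 8 (send(from=A, to=B, msg='stop')): A:[] B:[stop]
After 9 (send(from=B, to=A, msg='bye')): A:[bye] B:[stop]
After 10 (send(from=B, to=A, msg='start')): A:[bye,start] B:[stop]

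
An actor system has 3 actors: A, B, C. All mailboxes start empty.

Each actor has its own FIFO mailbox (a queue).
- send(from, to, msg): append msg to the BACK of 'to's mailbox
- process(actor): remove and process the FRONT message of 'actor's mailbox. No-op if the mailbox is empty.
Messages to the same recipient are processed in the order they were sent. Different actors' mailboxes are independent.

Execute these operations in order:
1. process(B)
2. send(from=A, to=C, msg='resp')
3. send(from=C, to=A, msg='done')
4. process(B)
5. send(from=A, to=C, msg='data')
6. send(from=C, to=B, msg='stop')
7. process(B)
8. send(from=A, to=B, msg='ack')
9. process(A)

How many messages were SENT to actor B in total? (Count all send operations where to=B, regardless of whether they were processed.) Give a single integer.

After 1 (process(B)): A:[] B:[] C:[]
After 2 (send(from=A, to=C, msg='resp')): A:[] B:[] C:[resp]
After 3 (send(from=C, to=A, msg='done')): A:[done] B:[] C:[resp]
After 4 (process(B)): A:[done] B:[] C:[resp]
After 5 (send(from=A, to=C, msg='data')): A:[done] B:[] C:[resp,data]
After 6 (send(from=C, to=B, msg='stop')): A:[done] B:[stop] C:[resp,data]
After 7 (process(B)): A:[done] B:[] C:[resp,data]
After 8 (send(from=A, to=B, msg='ack')): A:[done] B:[ack] C:[resp,data]
After 9 (process(A)): A:[] B:[ack] C:[resp,data]

Answer: 2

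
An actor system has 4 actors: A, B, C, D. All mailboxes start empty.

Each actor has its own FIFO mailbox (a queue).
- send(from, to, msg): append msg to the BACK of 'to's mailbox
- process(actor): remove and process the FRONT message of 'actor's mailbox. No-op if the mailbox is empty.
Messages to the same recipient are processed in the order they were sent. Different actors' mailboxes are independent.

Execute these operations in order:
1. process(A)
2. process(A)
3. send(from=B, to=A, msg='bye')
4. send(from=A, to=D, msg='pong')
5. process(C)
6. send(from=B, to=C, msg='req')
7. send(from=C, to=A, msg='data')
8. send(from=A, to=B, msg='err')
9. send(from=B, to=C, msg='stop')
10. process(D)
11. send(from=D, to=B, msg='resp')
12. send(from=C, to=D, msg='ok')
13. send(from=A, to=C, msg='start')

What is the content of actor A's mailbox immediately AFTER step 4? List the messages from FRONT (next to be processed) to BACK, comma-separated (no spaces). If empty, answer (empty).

After 1 (process(A)): A:[] B:[] C:[] D:[]
After 2 (process(A)): A:[] B:[] C:[] D:[]
After 3 (send(from=B, to=A, msg='bye')): A:[bye] B:[] C:[] D:[]
After 4 (send(from=A, to=D, msg='pong')): A:[bye] B:[] C:[] D:[pong]

bye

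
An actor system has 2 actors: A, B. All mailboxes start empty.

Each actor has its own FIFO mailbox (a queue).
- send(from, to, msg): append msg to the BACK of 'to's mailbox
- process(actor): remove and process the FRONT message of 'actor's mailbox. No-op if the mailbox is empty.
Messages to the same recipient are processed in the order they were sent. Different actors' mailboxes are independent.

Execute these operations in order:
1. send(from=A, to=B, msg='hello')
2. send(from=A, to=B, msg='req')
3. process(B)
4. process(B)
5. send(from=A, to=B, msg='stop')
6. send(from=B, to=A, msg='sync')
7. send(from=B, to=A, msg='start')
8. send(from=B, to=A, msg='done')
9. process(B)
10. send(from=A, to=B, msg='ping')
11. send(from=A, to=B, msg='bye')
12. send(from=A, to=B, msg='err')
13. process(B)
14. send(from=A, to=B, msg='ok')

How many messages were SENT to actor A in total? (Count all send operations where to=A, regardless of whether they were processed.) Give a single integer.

Answer: 3

Derivation:
After 1 (send(from=A, to=B, msg='hello')): A:[] B:[hello]
After 2 (send(from=A, to=B, msg='req')): A:[] B:[hello,req]
After 3 (process(B)): A:[] B:[req]
After 4 (process(B)): A:[] B:[]
After 5 (send(from=A, to=B, msg='stop')): A:[] B:[stop]
After 6 (send(from=B, to=A, msg='sync')): A:[sync] B:[stop]
After 7 (send(from=B, to=A, msg='start')): A:[sync,start] B:[stop]
After 8 (send(from=B, to=A, msg='done')): A:[sync,start,done] B:[stop]
After 9 (process(B)): A:[sync,start,done] B:[]
After 10 (send(from=A, to=B, msg='ping')): A:[sync,start,done] B:[ping]
After 11 (send(from=A, to=B, msg='bye')): A:[sync,start,done] B:[ping,bye]
After 12 (send(from=A, to=B, msg='err')): A:[sync,start,done] B:[ping,bye,err]
After 13 (process(B)): A:[sync,start,done] B:[bye,err]
After 14 (send(from=A, to=B, msg='ok')): A:[sync,start,done] B:[bye,err,ok]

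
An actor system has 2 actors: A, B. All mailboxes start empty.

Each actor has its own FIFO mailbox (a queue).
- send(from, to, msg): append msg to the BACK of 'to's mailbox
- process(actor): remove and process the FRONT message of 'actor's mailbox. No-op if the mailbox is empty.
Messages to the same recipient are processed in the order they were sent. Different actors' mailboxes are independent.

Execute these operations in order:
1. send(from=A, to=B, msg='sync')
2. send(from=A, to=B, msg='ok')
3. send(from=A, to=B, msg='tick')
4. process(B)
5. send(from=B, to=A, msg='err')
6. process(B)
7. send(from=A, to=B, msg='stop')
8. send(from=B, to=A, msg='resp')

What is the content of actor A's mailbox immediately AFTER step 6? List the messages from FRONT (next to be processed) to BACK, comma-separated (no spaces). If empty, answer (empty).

After 1 (send(from=A, to=B, msg='sync')): A:[] B:[sync]
After 2 (send(from=A, to=B, msg='ok')): A:[] B:[sync,ok]
After 3 (send(from=A, to=B, msg='tick')): A:[] B:[sync,ok,tick]
After 4 (process(B)): A:[] B:[ok,tick]
After 5 (send(from=B, to=A, msg='err')): A:[err] B:[ok,tick]
After 6 (process(B)): A:[err] B:[tick]

err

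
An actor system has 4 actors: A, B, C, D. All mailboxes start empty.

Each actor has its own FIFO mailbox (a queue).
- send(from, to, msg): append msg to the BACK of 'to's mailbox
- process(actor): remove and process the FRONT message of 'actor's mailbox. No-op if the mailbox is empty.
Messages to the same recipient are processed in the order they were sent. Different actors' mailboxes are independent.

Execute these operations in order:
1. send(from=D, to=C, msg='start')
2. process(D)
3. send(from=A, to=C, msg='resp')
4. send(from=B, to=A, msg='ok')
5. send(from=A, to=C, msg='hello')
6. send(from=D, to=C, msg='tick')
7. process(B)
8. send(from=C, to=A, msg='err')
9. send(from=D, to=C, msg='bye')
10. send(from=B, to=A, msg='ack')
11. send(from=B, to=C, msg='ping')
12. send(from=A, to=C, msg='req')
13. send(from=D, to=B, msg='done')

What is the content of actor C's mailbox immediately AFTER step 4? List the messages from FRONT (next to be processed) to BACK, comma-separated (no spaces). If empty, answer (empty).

After 1 (send(from=D, to=C, msg='start')): A:[] B:[] C:[start] D:[]
After 2 (process(D)): A:[] B:[] C:[start] D:[]
After 3 (send(from=A, to=C, msg='resp')): A:[] B:[] C:[start,resp] D:[]
After 4 (send(from=B, to=A, msg='ok')): A:[ok] B:[] C:[start,resp] D:[]

start,resp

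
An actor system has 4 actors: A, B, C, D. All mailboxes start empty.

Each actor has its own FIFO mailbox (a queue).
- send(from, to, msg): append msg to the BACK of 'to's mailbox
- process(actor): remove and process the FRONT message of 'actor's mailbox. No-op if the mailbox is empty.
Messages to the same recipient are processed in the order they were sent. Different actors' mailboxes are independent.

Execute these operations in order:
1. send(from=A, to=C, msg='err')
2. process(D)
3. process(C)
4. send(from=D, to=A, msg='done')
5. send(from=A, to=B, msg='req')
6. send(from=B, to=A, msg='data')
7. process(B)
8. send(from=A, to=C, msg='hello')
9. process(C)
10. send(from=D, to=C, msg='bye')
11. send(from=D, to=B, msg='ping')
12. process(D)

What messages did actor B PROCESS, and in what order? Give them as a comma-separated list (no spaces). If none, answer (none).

Answer: req

Derivation:
After 1 (send(from=A, to=C, msg='err')): A:[] B:[] C:[err] D:[]
After 2 (process(D)): A:[] B:[] C:[err] D:[]
After 3 (process(C)): A:[] B:[] C:[] D:[]
After 4 (send(from=D, to=A, msg='done')): A:[done] B:[] C:[] D:[]
After 5 (send(from=A, to=B, msg='req')): A:[done] B:[req] C:[] D:[]
After 6 (send(from=B, to=A, msg='data')): A:[done,data] B:[req] C:[] D:[]
After 7 (process(B)): A:[done,data] B:[] C:[] D:[]
After 8 (send(from=A, to=C, msg='hello')): A:[done,data] B:[] C:[hello] D:[]
After 9 (process(C)): A:[done,data] B:[] C:[] D:[]
After 10 (send(from=D, to=C, msg='bye')): A:[done,data] B:[] C:[bye] D:[]
After 11 (send(from=D, to=B, msg='ping')): A:[done,data] B:[ping] C:[bye] D:[]
After 12 (process(D)): A:[done,data] B:[ping] C:[bye] D:[]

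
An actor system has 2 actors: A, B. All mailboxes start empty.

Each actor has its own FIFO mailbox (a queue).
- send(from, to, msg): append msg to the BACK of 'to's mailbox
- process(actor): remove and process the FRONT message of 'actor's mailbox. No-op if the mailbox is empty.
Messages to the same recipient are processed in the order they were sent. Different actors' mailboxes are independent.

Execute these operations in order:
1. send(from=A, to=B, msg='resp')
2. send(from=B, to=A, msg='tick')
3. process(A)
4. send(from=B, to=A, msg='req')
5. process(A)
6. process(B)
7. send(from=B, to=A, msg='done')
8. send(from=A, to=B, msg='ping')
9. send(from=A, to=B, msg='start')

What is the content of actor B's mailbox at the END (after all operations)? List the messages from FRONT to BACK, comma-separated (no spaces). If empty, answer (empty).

Answer: ping,start

Derivation:
After 1 (send(from=A, to=B, msg='resp')): A:[] B:[resp]
After 2 (send(from=B, to=A, msg='tick')): A:[tick] B:[resp]
After 3 (process(A)): A:[] B:[resp]
After 4 (send(from=B, to=A, msg='req')): A:[req] B:[resp]
After 5 (process(A)): A:[] B:[resp]
After 6 (process(B)): A:[] B:[]
After 7 (send(from=B, to=A, msg='done')): A:[done] B:[]
After 8 (send(from=A, to=B, msg='ping')): A:[done] B:[ping]
After 9 (send(from=A, to=B, msg='start')): A:[done] B:[ping,start]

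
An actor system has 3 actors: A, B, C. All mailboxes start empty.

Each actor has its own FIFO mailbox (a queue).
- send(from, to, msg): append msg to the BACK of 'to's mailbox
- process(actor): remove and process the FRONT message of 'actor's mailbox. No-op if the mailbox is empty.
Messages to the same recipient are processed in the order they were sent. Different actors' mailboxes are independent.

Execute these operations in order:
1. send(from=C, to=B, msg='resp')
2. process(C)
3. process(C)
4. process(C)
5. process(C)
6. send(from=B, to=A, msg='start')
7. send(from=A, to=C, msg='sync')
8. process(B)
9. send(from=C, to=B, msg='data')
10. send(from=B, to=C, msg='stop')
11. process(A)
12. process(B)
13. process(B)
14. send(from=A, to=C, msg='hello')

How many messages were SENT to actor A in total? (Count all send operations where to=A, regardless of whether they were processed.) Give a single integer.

Answer: 1

Derivation:
After 1 (send(from=C, to=B, msg='resp')): A:[] B:[resp] C:[]
After 2 (process(C)): A:[] B:[resp] C:[]
After 3 (process(C)): A:[] B:[resp] C:[]
After 4 (process(C)): A:[] B:[resp] C:[]
After 5 (process(C)): A:[] B:[resp] C:[]
After 6 (send(from=B, to=A, msg='start')): A:[start] B:[resp] C:[]
After 7 (send(from=A, to=C, msg='sync')): A:[start] B:[resp] C:[sync]
After 8 (process(B)): A:[start] B:[] C:[sync]
After 9 (send(from=C, to=B, msg='data')): A:[start] B:[data] C:[sync]
After 10 (send(from=B, to=C, msg='stop')): A:[start] B:[data] C:[sync,stop]
After 11 (process(A)): A:[] B:[data] C:[sync,stop]
After 12 (process(B)): A:[] B:[] C:[sync,stop]
After 13 (process(B)): A:[] B:[] C:[sync,stop]
After 14 (send(from=A, to=C, msg='hello')): A:[] B:[] C:[sync,stop,hello]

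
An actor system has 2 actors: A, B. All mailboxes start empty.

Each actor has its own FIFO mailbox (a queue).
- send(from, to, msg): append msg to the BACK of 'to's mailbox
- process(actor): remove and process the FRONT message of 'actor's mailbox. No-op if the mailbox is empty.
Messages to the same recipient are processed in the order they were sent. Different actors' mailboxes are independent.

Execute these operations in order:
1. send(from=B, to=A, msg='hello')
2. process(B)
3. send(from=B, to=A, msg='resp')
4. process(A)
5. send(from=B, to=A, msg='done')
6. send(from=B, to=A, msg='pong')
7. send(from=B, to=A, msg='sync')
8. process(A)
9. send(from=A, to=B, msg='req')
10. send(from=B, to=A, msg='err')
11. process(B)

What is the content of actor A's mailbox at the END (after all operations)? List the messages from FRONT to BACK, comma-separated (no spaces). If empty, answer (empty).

Answer: done,pong,sync,err

Derivation:
After 1 (send(from=B, to=A, msg='hello')): A:[hello] B:[]
After 2 (process(B)): A:[hello] B:[]
After 3 (send(from=B, to=A, msg='resp')): A:[hello,resp] B:[]
After 4 (process(A)): A:[resp] B:[]
After 5 (send(from=B, to=A, msg='done')): A:[resp,done] B:[]
After 6 (send(from=B, to=A, msg='pong')): A:[resp,done,pong] B:[]
After 7 (send(from=B, to=A, msg='sync')): A:[resp,done,pong,sync] B:[]
After 8 (process(A)): A:[done,pong,sync] B:[]
After 9 (send(from=A, to=B, msg='req')): A:[done,pong,sync] B:[req]
After 10 (send(from=B, to=A, msg='err')): A:[done,pong,sync,err] B:[req]
After 11 (process(B)): A:[done,pong,sync,err] B:[]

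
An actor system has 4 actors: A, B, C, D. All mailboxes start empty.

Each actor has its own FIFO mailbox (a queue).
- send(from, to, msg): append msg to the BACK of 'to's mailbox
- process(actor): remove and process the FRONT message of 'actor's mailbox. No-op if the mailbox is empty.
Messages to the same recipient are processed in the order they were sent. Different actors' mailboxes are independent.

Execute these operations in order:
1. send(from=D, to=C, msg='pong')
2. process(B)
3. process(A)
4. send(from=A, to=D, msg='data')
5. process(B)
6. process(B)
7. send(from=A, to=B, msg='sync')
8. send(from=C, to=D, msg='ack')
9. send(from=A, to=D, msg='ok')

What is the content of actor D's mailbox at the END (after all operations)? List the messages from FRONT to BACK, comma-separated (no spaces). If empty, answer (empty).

Answer: data,ack,ok

Derivation:
After 1 (send(from=D, to=C, msg='pong')): A:[] B:[] C:[pong] D:[]
After 2 (process(B)): A:[] B:[] C:[pong] D:[]
After 3 (process(A)): A:[] B:[] C:[pong] D:[]
After 4 (send(from=A, to=D, msg='data')): A:[] B:[] C:[pong] D:[data]
After 5 (process(B)): A:[] B:[] C:[pong] D:[data]
After 6 (process(B)): A:[] B:[] C:[pong] D:[data]
After 7 (send(from=A, to=B, msg='sync')): A:[] B:[sync] C:[pong] D:[data]
After 8 (send(from=C, to=D, msg='ack')): A:[] B:[sync] C:[pong] D:[data,ack]
After 9 (send(from=A, to=D, msg='ok')): A:[] B:[sync] C:[pong] D:[data,ack,ok]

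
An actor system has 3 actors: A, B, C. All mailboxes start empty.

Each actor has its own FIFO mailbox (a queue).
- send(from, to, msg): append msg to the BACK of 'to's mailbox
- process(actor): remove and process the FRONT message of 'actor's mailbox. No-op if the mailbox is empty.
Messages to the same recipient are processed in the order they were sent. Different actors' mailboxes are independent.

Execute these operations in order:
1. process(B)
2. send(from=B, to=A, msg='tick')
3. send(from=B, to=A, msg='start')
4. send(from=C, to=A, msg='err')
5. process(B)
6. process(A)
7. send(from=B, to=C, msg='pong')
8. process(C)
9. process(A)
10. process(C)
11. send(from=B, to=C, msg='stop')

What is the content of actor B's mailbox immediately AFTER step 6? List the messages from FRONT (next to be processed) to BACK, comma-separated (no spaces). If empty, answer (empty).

After 1 (process(B)): A:[] B:[] C:[]
After 2 (send(from=B, to=A, msg='tick')): A:[tick] B:[] C:[]
After 3 (send(from=B, to=A, msg='start')): A:[tick,start] B:[] C:[]
After 4 (send(from=C, to=A, msg='err')): A:[tick,start,err] B:[] C:[]
After 5 (process(B)): A:[tick,start,err] B:[] C:[]
After 6 (process(A)): A:[start,err] B:[] C:[]

(empty)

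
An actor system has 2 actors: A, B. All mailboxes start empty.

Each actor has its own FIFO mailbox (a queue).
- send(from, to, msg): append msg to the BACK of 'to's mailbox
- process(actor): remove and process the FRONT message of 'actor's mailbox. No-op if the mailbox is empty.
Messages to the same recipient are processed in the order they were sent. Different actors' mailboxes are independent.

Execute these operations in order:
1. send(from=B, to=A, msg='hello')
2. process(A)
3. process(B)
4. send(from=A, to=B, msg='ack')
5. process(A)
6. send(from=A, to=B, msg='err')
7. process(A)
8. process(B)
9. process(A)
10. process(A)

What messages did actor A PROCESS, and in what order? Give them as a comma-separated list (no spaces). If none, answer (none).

After 1 (send(from=B, to=A, msg='hello')): A:[hello] B:[]
After 2 (process(A)): A:[] B:[]
After 3 (process(B)): A:[] B:[]
After 4 (send(from=A, to=B, msg='ack')): A:[] B:[ack]
After 5 (process(A)): A:[] B:[ack]
After 6 (send(from=A, to=B, msg='err')): A:[] B:[ack,err]
After 7 (process(A)): A:[] B:[ack,err]
After 8 (process(B)): A:[] B:[err]
After 9 (process(A)): A:[] B:[err]
After 10 (process(A)): A:[] B:[err]

Answer: hello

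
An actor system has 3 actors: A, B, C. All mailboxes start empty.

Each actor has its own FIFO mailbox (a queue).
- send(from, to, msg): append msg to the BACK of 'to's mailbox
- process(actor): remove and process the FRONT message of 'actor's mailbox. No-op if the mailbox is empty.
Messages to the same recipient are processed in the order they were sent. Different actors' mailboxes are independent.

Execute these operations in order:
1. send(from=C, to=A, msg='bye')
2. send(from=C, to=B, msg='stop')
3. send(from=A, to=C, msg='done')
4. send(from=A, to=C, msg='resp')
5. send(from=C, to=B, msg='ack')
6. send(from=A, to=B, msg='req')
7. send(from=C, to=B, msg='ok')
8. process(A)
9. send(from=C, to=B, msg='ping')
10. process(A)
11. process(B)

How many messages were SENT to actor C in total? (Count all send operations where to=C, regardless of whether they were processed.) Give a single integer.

After 1 (send(from=C, to=A, msg='bye')): A:[bye] B:[] C:[]
After 2 (send(from=C, to=B, msg='stop')): A:[bye] B:[stop] C:[]
After 3 (send(from=A, to=C, msg='done')): A:[bye] B:[stop] C:[done]
After 4 (send(from=A, to=C, msg='resp')): A:[bye] B:[stop] C:[done,resp]
After 5 (send(from=C, to=B, msg='ack')): A:[bye] B:[stop,ack] C:[done,resp]
After 6 (send(from=A, to=B, msg='req')): A:[bye] B:[stop,ack,req] C:[done,resp]
After 7 (send(from=C, to=B, msg='ok')): A:[bye] B:[stop,ack,req,ok] C:[done,resp]
After 8 (process(A)): A:[] B:[stop,ack,req,ok] C:[done,resp]
After 9 (send(from=C, to=B, msg='ping')): A:[] B:[stop,ack,req,ok,ping] C:[done,resp]
After 10 (process(A)): A:[] B:[stop,ack,req,ok,ping] C:[done,resp]
After 11 (process(B)): A:[] B:[ack,req,ok,ping] C:[done,resp]

Answer: 2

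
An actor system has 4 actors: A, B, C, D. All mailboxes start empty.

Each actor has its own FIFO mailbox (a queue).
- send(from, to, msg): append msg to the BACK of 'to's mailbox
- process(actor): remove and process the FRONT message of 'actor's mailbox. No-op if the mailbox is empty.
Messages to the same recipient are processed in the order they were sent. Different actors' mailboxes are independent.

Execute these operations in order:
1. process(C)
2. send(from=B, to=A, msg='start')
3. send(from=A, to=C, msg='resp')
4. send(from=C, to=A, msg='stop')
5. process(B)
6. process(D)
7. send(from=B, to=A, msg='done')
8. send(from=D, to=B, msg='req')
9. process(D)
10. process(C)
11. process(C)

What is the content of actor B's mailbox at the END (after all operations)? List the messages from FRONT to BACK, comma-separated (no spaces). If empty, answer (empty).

After 1 (process(C)): A:[] B:[] C:[] D:[]
After 2 (send(from=B, to=A, msg='start')): A:[start] B:[] C:[] D:[]
After 3 (send(from=A, to=C, msg='resp')): A:[start] B:[] C:[resp] D:[]
After 4 (send(from=C, to=A, msg='stop')): A:[start,stop] B:[] C:[resp] D:[]
After 5 (process(B)): A:[start,stop] B:[] C:[resp] D:[]
After 6 (process(D)): A:[start,stop] B:[] C:[resp] D:[]
After 7 (send(from=B, to=A, msg='done')): A:[start,stop,done] B:[] C:[resp] D:[]
After 8 (send(from=D, to=B, msg='req')): A:[start,stop,done] B:[req] C:[resp] D:[]
After 9 (process(D)): A:[start,stop,done] B:[req] C:[resp] D:[]
After 10 (process(C)): A:[start,stop,done] B:[req] C:[] D:[]
After 11 (process(C)): A:[start,stop,done] B:[req] C:[] D:[]

Answer: req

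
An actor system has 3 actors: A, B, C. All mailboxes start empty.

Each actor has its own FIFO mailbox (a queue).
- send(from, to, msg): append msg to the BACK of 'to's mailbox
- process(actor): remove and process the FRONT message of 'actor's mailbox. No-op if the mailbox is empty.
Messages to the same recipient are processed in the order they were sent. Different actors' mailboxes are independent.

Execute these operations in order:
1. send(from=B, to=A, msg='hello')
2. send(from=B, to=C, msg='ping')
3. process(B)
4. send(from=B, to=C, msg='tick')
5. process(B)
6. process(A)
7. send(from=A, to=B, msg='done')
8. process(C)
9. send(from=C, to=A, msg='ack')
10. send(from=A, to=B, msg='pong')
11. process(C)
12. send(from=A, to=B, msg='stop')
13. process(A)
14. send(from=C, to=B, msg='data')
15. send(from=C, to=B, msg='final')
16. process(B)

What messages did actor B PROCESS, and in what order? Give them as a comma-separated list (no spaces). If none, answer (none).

After 1 (send(from=B, to=A, msg='hello')): A:[hello] B:[] C:[]
After 2 (send(from=B, to=C, msg='ping')): A:[hello] B:[] C:[ping]
After 3 (process(B)): A:[hello] B:[] C:[ping]
After 4 (send(from=B, to=C, msg='tick')): A:[hello] B:[] C:[ping,tick]
After 5 (process(B)): A:[hello] B:[] C:[ping,tick]
After 6 (process(A)): A:[] B:[] C:[ping,tick]
After 7 (send(from=A, to=B, msg='done')): A:[] B:[done] C:[ping,tick]
After 8 (process(C)): A:[] B:[done] C:[tick]
After 9 (send(from=C, to=A, msg='ack')): A:[ack] B:[done] C:[tick]
After 10 (send(from=A, to=B, msg='pong')): A:[ack] B:[done,pong] C:[tick]
After 11 (process(C)): A:[ack] B:[done,pong] C:[]
After 12 (send(from=A, to=B, msg='stop')): A:[ack] B:[done,pong,stop] C:[]
After 13 (process(A)): A:[] B:[done,pong,stop] C:[]
After 14 (send(from=C, to=B, msg='data')): A:[] B:[done,pong,stop,data] C:[]
After 15 (send(from=C, to=B, msg='final')): A:[] B:[done,pong,stop,data,final] C:[]
After 16 (process(B)): A:[] B:[pong,stop,data,final] C:[]

Answer: done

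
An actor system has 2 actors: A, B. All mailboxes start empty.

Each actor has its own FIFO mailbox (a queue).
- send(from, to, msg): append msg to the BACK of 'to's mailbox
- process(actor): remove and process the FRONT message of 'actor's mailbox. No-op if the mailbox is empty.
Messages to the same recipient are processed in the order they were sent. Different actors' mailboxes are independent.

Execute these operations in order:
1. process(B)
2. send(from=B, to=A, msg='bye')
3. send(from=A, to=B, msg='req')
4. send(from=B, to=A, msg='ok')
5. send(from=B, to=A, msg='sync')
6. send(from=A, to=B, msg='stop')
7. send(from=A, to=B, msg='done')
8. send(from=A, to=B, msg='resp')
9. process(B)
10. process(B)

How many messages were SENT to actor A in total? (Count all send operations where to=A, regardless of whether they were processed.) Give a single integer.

After 1 (process(B)): A:[] B:[]
After 2 (send(from=B, to=A, msg='bye')): A:[bye] B:[]
After 3 (send(from=A, to=B, msg='req')): A:[bye] B:[req]
After 4 (send(from=B, to=A, msg='ok')): A:[bye,ok] B:[req]
After 5 (send(from=B, to=A, msg='sync')): A:[bye,ok,sync] B:[req]
After 6 (send(from=A, to=B, msg='stop')): A:[bye,ok,sync] B:[req,stop]
After 7 (send(from=A, to=B, msg='done')): A:[bye,ok,sync] B:[req,stop,done]
After 8 (send(from=A, to=B, msg='resp')): A:[bye,ok,sync] B:[req,stop,done,resp]
After 9 (process(B)): A:[bye,ok,sync] B:[stop,done,resp]
After 10 (process(B)): A:[bye,ok,sync] B:[done,resp]

Answer: 3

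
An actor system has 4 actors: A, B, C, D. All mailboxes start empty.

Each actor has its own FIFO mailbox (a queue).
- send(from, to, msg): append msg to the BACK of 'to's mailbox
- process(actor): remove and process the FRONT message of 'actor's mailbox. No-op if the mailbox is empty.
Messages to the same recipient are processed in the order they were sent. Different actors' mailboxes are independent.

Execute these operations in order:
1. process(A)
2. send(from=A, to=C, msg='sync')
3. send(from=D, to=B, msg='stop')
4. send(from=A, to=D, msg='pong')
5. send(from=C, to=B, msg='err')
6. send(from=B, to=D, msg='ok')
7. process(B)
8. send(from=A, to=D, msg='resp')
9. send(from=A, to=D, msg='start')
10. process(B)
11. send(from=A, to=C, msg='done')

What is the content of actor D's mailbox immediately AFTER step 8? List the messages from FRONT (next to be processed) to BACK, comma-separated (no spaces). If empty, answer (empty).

After 1 (process(A)): A:[] B:[] C:[] D:[]
After 2 (send(from=A, to=C, msg='sync')): A:[] B:[] C:[sync] D:[]
After 3 (send(from=D, to=B, msg='stop')): A:[] B:[stop] C:[sync] D:[]
After 4 (send(from=A, to=D, msg='pong')): A:[] B:[stop] C:[sync] D:[pong]
After 5 (send(from=C, to=B, msg='err')): A:[] B:[stop,err] C:[sync] D:[pong]
After 6 (send(from=B, to=D, msg='ok')): A:[] B:[stop,err] C:[sync] D:[pong,ok]
After 7 (process(B)): A:[] B:[err] C:[sync] D:[pong,ok]
After 8 (send(from=A, to=D, msg='resp')): A:[] B:[err] C:[sync] D:[pong,ok,resp]

pong,ok,resp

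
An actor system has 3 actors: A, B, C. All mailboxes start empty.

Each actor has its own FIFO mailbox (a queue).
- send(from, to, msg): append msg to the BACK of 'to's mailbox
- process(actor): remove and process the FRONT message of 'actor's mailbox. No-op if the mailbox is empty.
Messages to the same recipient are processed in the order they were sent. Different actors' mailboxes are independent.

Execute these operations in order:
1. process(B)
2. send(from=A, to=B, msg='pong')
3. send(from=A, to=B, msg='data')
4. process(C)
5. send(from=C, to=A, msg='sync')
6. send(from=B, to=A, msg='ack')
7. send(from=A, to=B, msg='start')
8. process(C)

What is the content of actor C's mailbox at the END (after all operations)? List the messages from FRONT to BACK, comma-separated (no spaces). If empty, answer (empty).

Answer: (empty)

Derivation:
After 1 (process(B)): A:[] B:[] C:[]
After 2 (send(from=A, to=B, msg='pong')): A:[] B:[pong] C:[]
After 3 (send(from=A, to=B, msg='data')): A:[] B:[pong,data] C:[]
After 4 (process(C)): A:[] B:[pong,data] C:[]
After 5 (send(from=C, to=A, msg='sync')): A:[sync] B:[pong,data] C:[]
After 6 (send(from=B, to=A, msg='ack')): A:[sync,ack] B:[pong,data] C:[]
After 7 (send(from=A, to=B, msg='start')): A:[sync,ack] B:[pong,data,start] C:[]
After 8 (process(C)): A:[sync,ack] B:[pong,data,start] C:[]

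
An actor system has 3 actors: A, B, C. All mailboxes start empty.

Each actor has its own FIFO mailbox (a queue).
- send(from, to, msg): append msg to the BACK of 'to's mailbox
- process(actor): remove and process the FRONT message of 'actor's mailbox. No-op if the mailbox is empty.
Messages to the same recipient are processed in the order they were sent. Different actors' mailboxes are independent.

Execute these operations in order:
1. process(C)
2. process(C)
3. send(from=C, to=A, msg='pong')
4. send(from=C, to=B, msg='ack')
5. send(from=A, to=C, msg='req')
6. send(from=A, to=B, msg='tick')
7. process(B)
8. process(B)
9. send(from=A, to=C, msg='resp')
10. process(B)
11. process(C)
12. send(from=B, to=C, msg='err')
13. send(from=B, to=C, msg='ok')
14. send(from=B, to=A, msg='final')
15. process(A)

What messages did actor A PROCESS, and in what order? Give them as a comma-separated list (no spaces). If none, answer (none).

Answer: pong

Derivation:
After 1 (process(C)): A:[] B:[] C:[]
After 2 (process(C)): A:[] B:[] C:[]
After 3 (send(from=C, to=A, msg='pong')): A:[pong] B:[] C:[]
After 4 (send(from=C, to=B, msg='ack')): A:[pong] B:[ack] C:[]
After 5 (send(from=A, to=C, msg='req')): A:[pong] B:[ack] C:[req]
After 6 (send(from=A, to=B, msg='tick')): A:[pong] B:[ack,tick] C:[req]
After 7 (process(B)): A:[pong] B:[tick] C:[req]
After 8 (process(B)): A:[pong] B:[] C:[req]
After 9 (send(from=A, to=C, msg='resp')): A:[pong] B:[] C:[req,resp]
After 10 (process(B)): A:[pong] B:[] C:[req,resp]
After 11 (process(C)): A:[pong] B:[] C:[resp]
After 12 (send(from=B, to=C, msg='err')): A:[pong] B:[] C:[resp,err]
After 13 (send(from=B, to=C, msg='ok')): A:[pong] B:[] C:[resp,err,ok]
After 14 (send(from=B, to=A, msg='final')): A:[pong,final] B:[] C:[resp,err,ok]
After 15 (process(A)): A:[final] B:[] C:[resp,err,ok]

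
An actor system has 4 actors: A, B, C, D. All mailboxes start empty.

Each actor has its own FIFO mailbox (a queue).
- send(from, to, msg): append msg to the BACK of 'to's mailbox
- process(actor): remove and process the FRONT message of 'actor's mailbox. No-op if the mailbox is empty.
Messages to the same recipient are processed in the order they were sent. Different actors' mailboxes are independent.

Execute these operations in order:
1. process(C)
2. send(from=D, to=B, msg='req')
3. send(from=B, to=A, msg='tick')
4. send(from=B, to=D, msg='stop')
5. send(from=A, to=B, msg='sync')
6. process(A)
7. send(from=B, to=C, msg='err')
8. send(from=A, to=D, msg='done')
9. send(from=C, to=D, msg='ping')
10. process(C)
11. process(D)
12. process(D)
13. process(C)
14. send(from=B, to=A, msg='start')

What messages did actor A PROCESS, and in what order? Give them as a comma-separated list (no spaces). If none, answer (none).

Answer: tick

Derivation:
After 1 (process(C)): A:[] B:[] C:[] D:[]
After 2 (send(from=D, to=B, msg='req')): A:[] B:[req] C:[] D:[]
After 3 (send(from=B, to=A, msg='tick')): A:[tick] B:[req] C:[] D:[]
After 4 (send(from=B, to=D, msg='stop')): A:[tick] B:[req] C:[] D:[stop]
After 5 (send(from=A, to=B, msg='sync')): A:[tick] B:[req,sync] C:[] D:[stop]
After 6 (process(A)): A:[] B:[req,sync] C:[] D:[stop]
After 7 (send(from=B, to=C, msg='err')): A:[] B:[req,sync] C:[err] D:[stop]
After 8 (send(from=A, to=D, msg='done')): A:[] B:[req,sync] C:[err] D:[stop,done]
After 9 (send(from=C, to=D, msg='ping')): A:[] B:[req,sync] C:[err] D:[stop,done,ping]
After 10 (process(C)): A:[] B:[req,sync] C:[] D:[stop,done,ping]
After 11 (process(D)): A:[] B:[req,sync] C:[] D:[done,ping]
After 12 (process(D)): A:[] B:[req,sync] C:[] D:[ping]
After 13 (process(C)): A:[] B:[req,sync] C:[] D:[ping]
After 14 (send(from=B, to=A, msg='start')): A:[start] B:[req,sync] C:[] D:[ping]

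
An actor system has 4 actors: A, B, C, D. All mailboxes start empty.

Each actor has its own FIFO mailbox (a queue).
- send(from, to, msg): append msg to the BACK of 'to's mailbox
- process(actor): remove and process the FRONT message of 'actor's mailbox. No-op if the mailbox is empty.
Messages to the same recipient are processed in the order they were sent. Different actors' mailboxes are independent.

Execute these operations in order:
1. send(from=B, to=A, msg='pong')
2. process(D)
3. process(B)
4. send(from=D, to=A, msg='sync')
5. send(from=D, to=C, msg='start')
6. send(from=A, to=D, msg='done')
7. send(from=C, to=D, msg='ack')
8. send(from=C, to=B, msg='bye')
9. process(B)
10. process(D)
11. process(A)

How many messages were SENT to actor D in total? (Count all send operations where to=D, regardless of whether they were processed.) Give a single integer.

Answer: 2

Derivation:
After 1 (send(from=B, to=A, msg='pong')): A:[pong] B:[] C:[] D:[]
After 2 (process(D)): A:[pong] B:[] C:[] D:[]
After 3 (process(B)): A:[pong] B:[] C:[] D:[]
After 4 (send(from=D, to=A, msg='sync')): A:[pong,sync] B:[] C:[] D:[]
After 5 (send(from=D, to=C, msg='start')): A:[pong,sync] B:[] C:[start] D:[]
After 6 (send(from=A, to=D, msg='done')): A:[pong,sync] B:[] C:[start] D:[done]
After 7 (send(from=C, to=D, msg='ack')): A:[pong,sync] B:[] C:[start] D:[done,ack]
After 8 (send(from=C, to=B, msg='bye')): A:[pong,sync] B:[bye] C:[start] D:[done,ack]
After 9 (process(B)): A:[pong,sync] B:[] C:[start] D:[done,ack]
After 10 (process(D)): A:[pong,sync] B:[] C:[start] D:[ack]
After 11 (process(A)): A:[sync] B:[] C:[start] D:[ack]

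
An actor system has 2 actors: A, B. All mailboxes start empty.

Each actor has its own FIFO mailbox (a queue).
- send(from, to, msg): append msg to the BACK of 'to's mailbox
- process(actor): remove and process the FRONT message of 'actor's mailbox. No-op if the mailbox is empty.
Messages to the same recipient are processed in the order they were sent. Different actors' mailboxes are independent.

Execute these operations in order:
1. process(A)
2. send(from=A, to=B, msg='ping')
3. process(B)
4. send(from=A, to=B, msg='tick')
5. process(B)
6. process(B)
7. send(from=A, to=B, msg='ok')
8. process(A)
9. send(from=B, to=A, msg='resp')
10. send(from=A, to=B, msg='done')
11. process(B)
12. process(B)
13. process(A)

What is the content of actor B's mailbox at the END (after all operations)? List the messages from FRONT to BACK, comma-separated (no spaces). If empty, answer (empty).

After 1 (process(A)): A:[] B:[]
After 2 (send(from=A, to=B, msg='ping')): A:[] B:[ping]
After 3 (process(B)): A:[] B:[]
After 4 (send(from=A, to=B, msg='tick')): A:[] B:[tick]
After 5 (process(B)): A:[] B:[]
After 6 (process(B)): A:[] B:[]
After 7 (send(from=A, to=B, msg='ok')): A:[] B:[ok]
After 8 (process(A)): A:[] B:[ok]
After 9 (send(from=B, to=A, msg='resp')): A:[resp] B:[ok]
After 10 (send(from=A, to=B, msg='done')): A:[resp] B:[ok,done]
After 11 (process(B)): A:[resp] B:[done]
After 12 (process(B)): A:[resp] B:[]
After 13 (process(A)): A:[] B:[]

Answer: (empty)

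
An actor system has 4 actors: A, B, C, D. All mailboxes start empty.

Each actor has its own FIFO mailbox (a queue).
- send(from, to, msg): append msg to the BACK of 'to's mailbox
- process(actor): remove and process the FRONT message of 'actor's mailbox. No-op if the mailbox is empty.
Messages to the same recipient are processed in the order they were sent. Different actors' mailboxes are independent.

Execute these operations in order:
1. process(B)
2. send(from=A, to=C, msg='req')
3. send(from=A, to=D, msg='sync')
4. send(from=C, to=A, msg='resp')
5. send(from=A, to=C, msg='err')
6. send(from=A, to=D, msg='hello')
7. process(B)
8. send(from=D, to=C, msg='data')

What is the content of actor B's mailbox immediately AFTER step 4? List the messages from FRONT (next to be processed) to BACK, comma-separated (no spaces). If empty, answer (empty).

After 1 (process(B)): A:[] B:[] C:[] D:[]
After 2 (send(from=A, to=C, msg='req')): A:[] B:[] C:[req] D:[]
After 3 (send(from=A, to=D, msg='sync')): A:[] B:[] C:[req] D:[sync]
After 4 (send(from=C, to=A, msg='resp')): A:[resp] B:[] C:[req] D:[sync]

(empty)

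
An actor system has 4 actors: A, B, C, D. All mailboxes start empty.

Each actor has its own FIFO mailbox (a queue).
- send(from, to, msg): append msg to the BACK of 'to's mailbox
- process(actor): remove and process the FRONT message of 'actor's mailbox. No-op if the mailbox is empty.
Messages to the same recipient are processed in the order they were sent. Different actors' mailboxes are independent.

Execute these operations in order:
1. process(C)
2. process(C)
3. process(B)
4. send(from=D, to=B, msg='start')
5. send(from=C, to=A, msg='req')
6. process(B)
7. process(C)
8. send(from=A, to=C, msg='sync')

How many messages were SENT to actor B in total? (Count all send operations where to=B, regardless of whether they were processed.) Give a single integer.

After 1 (process(C)): A:[] B:[] C:[] D:[]
After 2 (process(C)): A:[] B:[] C:[] D:[]
After 3 (process(B)): A:[] B:[] C:[] D:[]
After 4 (send(from=D, to=B, msg='start')): A:[] B:[start] C:[] D:[]
After 5 (send(from=C, to=A, msg='req')): A:[req] B:[start] C:[] D:[]
After 6 (process(B)): A:[req] B:[] C:[] D:[]
After 7 (process(C)): A:[req] B:[] C:[] D:[]
After 8 (send(from=A, to=C, msg='sync')): A:[req] B:[] C:[sync] D:[]

Answer: 1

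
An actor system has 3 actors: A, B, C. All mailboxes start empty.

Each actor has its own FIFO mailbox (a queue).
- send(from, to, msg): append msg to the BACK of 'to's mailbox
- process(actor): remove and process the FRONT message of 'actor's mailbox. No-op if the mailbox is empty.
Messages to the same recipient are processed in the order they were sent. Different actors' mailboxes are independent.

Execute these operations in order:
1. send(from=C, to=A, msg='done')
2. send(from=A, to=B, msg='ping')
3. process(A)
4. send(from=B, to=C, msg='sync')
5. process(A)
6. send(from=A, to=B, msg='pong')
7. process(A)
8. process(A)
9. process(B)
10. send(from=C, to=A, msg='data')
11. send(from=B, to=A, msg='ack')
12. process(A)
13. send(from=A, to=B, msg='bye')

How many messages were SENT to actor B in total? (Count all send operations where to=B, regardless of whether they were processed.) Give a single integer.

Answer: 3

Derivation:
After 1 (send(from=C, to=A, msg='done')): A:[done] B:[] C:[]
After 2 (send(from=A, to=B, msg='ping')): A:[done] B:[ping] C:[]
After 3 (process(A)): A:[] B:[ping] C:[]
After 4 (send(from=B, to=C, msg='sync')): A:[] B:[ping] C:[sync]
After 5 (process(A)): A:[] B:[ping] C:[sync]
After 6 (send(from=A, to=B, msg='pong')): A:[] B:[ping,pong] C:[sync]
After 7 (process(A)): A:[] B:[ping,pong] C:[sync]
After 8 (process(A)): A:[] B:[ping,pong] C:[sync]
After 9 (process(B)): A:[] B:[pong] C:[sync]
After 10 (send(from=C, to=A, msg='data')): A:[data] B:[pong] C:[sync]
After 11 (send(from=B, to=A, msg='ack')): A:[data,ack] B:[pong] C:[sync]
After 12 (process(A)): A:[ack] B:[pong] C:[sync]
After 13 (send(from=A, to=B, msg='bye')): A:[ack] B:[pong,bye] C:[sync]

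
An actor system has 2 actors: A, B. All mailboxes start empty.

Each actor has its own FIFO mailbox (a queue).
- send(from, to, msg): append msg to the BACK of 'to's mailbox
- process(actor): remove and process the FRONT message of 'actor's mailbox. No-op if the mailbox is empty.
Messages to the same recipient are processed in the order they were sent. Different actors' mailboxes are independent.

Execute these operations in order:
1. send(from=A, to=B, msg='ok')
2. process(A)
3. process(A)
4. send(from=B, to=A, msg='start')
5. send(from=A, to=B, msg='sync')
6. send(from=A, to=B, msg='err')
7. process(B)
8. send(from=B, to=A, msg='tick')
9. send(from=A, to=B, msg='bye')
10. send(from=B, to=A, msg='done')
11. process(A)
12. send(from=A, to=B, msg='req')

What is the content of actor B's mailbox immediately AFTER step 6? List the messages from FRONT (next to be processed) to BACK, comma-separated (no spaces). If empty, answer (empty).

After 1 (send(from=A, to=B, msg='ok')): A:[] B:[ok]
After 2 (process(A)): A:[] B:[ok]
After 3 (process(A)): A:[] B:[ok]
After 4 (send(from=B, to=A, msg='start')): A:[start] B:[ok]
After 5 (send(from=A, to=B, msg='sync')): A:[start] B:[ok,sync]
After 6 (send(from=A, to=B, msg='err')): A:[start] B:[ok,sync,err]

ok,sync,err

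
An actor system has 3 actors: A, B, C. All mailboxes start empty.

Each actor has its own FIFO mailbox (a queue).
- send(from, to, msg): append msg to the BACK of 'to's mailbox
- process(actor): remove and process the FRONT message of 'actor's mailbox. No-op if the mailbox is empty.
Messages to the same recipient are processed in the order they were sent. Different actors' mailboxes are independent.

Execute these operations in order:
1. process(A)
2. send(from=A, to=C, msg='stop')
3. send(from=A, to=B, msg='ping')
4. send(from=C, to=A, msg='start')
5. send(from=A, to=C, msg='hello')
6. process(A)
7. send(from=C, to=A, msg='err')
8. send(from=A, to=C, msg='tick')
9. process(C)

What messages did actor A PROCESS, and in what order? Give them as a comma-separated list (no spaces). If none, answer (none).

Answer: start

Derivation:
After 1 (process(A)): A:[] B:[] C:[]
After 2 (send(from=A, to=C, msg='stop')): A:[] B:[] C:[stop]
After 3 (send(from=A, to=B, msg='ping')): A:[] B:[ping] C:[stop]
After 4 (send(from=C, to=A, msg='start')): A:[start] B:[ping] C:[stop]
After 5 (send(from=A, to=C, msg='hello')): A:[start] B:[ping] C:[stop,hello]
After 6 (process(A)): A:[] B:[ping] C:[stop,hello]
After 7 (send(from=C, to=A, msg='err')): A:[err] B:[ping] C:[stop,hello]
After 8 (send(from=A, to=C, msg='tick')): A:[err] B:[ping] C:[stop,hello,tick]
After 9 (process(C)): A:[err] B:[ping] C:[hello,tick]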